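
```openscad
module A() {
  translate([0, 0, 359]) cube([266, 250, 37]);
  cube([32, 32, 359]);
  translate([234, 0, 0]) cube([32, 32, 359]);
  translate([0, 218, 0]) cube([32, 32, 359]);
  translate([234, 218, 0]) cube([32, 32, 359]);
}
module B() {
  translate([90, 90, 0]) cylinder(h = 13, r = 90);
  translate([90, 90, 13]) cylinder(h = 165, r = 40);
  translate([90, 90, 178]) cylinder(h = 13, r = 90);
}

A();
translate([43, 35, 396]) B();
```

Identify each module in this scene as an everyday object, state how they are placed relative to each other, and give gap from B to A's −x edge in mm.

A is a stool. B is a spool. The spool is on top of the stool, centred. The gap from the spool to the stool's −x edge is 43 mm.

The spool's min-x is at 43; the stool's min-x is 0; gap = 43 mm.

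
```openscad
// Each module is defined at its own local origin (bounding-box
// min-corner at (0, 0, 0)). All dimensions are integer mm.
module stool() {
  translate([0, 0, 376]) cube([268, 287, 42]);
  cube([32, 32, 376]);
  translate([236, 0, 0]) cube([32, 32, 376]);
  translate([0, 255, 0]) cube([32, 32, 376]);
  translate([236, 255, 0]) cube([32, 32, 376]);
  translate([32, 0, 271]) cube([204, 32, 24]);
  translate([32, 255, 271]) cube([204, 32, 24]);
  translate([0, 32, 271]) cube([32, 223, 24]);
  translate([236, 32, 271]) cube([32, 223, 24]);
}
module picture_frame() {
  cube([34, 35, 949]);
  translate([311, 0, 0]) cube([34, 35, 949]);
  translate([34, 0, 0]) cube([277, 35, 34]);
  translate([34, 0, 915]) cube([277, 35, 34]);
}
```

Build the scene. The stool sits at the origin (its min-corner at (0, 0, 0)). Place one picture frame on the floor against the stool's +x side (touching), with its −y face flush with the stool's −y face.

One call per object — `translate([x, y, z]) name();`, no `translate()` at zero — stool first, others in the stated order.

stool();
translate([268, 0, 0]) picture_frame();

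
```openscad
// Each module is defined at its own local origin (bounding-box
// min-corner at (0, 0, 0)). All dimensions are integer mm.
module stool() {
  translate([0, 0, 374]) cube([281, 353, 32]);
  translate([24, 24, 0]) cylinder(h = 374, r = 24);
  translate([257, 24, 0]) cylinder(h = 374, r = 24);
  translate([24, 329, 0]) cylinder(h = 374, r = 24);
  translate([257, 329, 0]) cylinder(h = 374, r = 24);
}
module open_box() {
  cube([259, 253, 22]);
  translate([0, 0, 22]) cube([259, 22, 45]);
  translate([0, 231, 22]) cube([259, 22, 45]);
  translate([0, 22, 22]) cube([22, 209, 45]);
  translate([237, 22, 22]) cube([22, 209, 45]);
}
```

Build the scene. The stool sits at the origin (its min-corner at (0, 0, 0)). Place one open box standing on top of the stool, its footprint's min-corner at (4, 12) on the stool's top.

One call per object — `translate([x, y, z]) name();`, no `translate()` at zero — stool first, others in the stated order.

stool();
translate([4, 12, 406]) open_box();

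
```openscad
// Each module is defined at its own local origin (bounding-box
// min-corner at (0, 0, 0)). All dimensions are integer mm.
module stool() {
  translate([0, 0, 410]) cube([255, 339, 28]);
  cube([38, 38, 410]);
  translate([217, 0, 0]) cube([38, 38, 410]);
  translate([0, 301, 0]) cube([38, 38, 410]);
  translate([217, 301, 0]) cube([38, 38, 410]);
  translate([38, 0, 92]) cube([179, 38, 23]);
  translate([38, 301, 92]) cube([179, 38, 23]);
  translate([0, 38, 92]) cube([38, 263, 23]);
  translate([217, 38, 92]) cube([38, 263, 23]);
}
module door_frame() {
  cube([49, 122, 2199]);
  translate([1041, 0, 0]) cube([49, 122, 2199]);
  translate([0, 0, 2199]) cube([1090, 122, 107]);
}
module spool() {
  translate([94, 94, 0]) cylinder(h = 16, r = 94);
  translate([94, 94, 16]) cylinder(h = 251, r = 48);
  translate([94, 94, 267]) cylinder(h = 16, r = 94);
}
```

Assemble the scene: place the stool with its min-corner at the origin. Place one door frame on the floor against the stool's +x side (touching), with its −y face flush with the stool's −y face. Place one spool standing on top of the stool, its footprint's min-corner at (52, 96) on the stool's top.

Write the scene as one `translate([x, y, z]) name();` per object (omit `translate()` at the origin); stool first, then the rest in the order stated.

stool();
translate([255, 0, 0]) door_frame();
translate([52, 96, 438]) spool();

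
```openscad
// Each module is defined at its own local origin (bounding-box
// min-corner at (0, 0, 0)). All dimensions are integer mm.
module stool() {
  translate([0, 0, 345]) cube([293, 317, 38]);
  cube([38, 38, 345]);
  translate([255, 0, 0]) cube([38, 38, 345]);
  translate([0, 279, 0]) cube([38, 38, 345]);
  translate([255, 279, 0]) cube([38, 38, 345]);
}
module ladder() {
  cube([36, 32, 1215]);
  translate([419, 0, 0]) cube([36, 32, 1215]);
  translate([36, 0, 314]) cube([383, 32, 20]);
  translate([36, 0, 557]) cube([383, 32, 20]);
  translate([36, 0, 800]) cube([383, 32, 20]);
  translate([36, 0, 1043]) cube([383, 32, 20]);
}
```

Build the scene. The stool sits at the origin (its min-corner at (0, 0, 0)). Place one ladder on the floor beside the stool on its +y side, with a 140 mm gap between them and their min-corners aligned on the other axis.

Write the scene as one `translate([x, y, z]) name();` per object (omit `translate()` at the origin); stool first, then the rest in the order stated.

stool();
translate([0, 457, 0]) ladder();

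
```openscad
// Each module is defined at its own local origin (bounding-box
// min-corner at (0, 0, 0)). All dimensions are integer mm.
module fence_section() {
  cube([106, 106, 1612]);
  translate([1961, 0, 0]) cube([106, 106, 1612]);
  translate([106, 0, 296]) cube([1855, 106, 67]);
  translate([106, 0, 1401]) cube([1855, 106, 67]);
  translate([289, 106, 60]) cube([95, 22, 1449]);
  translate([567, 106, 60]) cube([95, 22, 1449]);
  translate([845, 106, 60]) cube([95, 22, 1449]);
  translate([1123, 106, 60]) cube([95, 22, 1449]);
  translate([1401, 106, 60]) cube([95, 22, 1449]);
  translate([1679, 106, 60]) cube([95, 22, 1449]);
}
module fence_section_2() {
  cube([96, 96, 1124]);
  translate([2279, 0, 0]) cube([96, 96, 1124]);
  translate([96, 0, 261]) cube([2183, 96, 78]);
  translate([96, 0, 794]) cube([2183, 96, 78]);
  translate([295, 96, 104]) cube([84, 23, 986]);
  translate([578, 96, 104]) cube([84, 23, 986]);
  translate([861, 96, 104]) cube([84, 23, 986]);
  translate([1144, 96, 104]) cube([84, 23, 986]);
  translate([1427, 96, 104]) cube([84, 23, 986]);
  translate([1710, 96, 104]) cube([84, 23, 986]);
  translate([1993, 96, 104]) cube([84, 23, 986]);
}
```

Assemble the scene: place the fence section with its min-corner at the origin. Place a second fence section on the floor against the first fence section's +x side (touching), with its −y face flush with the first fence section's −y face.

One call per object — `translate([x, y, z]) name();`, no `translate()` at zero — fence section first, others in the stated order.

fence_section();
translate([2067, 0, 0]) fence_section_2();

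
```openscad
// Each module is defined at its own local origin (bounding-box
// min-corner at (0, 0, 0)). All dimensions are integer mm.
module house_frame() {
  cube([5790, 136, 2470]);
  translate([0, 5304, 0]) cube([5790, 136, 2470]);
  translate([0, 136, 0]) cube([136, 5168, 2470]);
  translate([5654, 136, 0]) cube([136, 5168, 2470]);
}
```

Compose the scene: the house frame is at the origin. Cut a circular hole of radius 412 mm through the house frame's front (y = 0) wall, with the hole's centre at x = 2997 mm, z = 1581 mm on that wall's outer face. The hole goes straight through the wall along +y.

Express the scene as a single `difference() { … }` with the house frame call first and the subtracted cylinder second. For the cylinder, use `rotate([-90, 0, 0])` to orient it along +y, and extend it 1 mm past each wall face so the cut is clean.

difference() {
  house_frame();
  translate([2997, -1, 1581]) rotate([-90, 0, 0]) cylinder(h = 138, r = 412);
}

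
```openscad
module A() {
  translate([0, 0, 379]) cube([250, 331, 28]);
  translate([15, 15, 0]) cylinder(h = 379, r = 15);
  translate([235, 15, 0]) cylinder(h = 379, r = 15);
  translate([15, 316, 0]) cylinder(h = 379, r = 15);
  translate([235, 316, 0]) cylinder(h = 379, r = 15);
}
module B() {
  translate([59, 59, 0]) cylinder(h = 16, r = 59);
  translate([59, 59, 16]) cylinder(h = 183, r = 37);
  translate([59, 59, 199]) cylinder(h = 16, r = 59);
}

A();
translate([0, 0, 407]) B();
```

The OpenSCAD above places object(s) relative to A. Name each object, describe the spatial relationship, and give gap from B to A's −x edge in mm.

A is a stool. B is a spool. The spool is on top of the stool. The gap from the spool to the stool's −x edge is 0 mm.

The spool's min-x is at 0; the stool's min-x is 0; gap = 0 mm.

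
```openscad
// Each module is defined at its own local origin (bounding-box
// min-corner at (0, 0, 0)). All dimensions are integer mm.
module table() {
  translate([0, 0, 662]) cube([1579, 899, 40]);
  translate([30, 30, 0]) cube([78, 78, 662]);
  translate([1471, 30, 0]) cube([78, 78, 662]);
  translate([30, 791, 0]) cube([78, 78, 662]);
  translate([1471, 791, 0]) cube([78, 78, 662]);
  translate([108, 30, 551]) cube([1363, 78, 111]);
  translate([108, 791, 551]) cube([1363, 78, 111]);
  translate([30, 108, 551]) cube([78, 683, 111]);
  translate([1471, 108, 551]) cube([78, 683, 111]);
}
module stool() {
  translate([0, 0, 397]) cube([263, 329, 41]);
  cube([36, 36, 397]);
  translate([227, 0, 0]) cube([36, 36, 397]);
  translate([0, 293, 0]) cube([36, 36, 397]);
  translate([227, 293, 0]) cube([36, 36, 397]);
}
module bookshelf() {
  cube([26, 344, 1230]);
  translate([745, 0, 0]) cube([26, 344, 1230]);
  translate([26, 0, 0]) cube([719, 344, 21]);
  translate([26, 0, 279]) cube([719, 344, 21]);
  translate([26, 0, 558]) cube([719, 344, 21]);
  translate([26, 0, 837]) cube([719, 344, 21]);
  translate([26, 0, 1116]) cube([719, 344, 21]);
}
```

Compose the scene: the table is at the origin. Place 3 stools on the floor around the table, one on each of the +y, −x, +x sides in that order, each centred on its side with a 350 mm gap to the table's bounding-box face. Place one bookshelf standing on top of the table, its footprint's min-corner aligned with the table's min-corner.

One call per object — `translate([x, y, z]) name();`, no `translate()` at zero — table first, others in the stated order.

table();
translate([658, 1249, 0]) stool();
translate([-613, 285, 0]) stool();
translate([1929, 285, 0]) stool();
translate([0, 0, 702]) bookshelf();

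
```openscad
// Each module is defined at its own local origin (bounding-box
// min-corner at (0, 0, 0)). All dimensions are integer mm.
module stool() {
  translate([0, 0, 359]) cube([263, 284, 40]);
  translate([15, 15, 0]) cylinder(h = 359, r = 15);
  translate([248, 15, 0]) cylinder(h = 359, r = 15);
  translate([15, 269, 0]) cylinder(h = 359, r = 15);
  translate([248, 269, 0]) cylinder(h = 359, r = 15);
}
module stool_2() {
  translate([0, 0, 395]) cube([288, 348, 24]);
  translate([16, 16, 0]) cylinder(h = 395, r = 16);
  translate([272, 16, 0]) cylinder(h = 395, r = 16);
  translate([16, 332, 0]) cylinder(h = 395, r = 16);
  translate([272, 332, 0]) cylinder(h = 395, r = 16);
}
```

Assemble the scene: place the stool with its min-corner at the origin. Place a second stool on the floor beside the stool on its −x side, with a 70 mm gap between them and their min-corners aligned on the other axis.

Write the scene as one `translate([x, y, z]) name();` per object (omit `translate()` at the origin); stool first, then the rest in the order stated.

stool();
translate([-358, 0, 0]) stool_2();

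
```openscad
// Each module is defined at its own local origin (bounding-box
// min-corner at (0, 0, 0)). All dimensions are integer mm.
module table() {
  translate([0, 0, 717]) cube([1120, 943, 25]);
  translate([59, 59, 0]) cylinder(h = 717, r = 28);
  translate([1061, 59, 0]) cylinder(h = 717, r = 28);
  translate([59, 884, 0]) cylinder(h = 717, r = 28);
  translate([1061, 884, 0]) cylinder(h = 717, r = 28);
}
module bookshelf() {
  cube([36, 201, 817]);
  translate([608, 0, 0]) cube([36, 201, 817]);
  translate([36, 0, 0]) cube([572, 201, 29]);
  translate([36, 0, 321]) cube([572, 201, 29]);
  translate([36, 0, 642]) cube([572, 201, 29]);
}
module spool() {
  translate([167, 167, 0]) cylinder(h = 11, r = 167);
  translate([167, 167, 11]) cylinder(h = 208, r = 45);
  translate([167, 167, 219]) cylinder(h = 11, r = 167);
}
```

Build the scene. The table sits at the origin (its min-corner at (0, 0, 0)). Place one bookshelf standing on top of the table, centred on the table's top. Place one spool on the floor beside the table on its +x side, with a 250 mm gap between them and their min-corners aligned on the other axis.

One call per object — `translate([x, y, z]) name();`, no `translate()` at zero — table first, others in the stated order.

table();
translate([238, 371, 742]) bookshelf();
translate([1370, 0, 0]) spool();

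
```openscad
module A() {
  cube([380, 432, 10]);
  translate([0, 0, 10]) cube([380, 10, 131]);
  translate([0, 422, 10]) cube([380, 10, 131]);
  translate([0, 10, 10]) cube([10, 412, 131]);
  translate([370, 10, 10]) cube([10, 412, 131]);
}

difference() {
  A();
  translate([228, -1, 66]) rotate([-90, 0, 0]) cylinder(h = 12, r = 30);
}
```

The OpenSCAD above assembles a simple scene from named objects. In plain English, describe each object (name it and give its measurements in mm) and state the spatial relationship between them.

A is an open-topped rectangular box: outside dimensions 380×432×141 mm, with a uniform wall and base thickness of 10 mm. The base is a full 380×432 slab on the floor; four walls sit on top of the base. The front and back walls (the −y and +y sides) span the full width; the two side walls fit between them.

The open box has a circular hole of radius 30 mm through its front wall, centred at (x = 228, z = 66).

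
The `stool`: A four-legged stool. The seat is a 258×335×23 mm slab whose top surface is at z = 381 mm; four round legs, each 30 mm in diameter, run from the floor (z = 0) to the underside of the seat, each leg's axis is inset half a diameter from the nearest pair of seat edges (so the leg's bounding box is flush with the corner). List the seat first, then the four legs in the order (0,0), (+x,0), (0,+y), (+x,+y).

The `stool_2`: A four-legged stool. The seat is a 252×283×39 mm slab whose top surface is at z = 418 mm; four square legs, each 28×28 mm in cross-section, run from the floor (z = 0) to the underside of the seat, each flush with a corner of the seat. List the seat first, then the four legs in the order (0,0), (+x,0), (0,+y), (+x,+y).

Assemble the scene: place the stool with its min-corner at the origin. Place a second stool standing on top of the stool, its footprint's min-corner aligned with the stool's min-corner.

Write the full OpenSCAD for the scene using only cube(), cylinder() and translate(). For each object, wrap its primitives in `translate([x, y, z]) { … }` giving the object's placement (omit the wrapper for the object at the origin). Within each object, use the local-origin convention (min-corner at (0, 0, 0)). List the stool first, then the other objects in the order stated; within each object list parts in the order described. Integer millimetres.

translate([0, 0, 358]) cube([258, 335, 23]);
translate([15, 15, 0]) cylinder(h = 358, r = 15);
translate([243, 15, 0]) cylinder(h = 358, r = 15);
translate([15, 320, 0]) cylinder(h = 358, r = 15);
translate([243, 320, 0]) cylinder(h = 358, r = 15);
translate([0, 0, 381]) {
  translate([0, 0, 379]) cube([252, 283, 39]);
  cube([28, 28, 379]);
  translate([224, 0, 0]) cube([28, 28, 379]);
  translate([0, 255, 0]) cube([28, 28, 379]);
  translate([224, 255, 0]) cube([28, 28, 379]);
}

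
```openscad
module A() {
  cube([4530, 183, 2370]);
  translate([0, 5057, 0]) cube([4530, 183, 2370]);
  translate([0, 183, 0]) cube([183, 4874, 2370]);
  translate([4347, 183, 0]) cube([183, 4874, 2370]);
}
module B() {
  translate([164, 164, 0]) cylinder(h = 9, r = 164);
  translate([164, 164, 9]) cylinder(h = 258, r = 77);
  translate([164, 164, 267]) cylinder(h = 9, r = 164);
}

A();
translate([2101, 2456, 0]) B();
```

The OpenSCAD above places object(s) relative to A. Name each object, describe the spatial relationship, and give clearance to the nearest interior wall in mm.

A is a house frame. B is a spool. The spool sits inside the house frame, centred. The clearance to the nearest interior wall is 1918 mm.

Clearances: x = 1918, y = 2273; minimum 1918 mm.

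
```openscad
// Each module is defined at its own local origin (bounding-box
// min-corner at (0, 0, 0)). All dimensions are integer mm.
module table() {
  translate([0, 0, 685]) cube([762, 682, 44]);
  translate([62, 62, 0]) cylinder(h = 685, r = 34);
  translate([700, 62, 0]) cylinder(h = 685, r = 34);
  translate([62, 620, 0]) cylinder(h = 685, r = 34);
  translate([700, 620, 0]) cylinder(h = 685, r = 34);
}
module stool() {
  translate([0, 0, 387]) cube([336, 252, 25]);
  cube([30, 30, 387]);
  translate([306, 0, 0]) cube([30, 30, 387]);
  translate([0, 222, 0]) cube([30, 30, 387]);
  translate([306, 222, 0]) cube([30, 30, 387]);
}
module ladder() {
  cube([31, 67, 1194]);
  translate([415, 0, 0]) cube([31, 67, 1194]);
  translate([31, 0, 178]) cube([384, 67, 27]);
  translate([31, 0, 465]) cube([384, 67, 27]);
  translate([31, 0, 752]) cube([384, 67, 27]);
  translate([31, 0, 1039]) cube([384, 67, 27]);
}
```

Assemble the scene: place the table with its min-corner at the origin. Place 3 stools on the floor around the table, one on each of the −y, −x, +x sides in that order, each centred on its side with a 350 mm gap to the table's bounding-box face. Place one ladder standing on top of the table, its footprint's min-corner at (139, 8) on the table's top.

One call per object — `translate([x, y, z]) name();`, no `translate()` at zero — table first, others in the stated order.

table();
translate([213, -602, 0]) stool();
translate([-686, 215, 0]) stool();
translate([1112, 215, 0]) stool();
translate([139, 8, 729]) ladder();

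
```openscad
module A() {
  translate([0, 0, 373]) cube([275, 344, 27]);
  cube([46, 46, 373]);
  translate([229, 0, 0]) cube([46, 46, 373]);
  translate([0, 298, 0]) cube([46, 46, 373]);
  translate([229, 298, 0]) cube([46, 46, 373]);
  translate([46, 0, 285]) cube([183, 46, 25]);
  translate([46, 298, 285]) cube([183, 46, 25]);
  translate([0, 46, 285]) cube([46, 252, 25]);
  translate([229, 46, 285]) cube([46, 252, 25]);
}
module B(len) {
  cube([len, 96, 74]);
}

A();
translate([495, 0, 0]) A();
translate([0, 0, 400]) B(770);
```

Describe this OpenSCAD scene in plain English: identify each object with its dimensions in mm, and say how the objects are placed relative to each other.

A is a four-legged stool. The seat is a 275×344×27 mm slab whose top surface is at z = 400 mm; four square legs, each 46×46 mm in cross-section, run from the floor (z = 0) to the underside of the seat, each flush with a corner of the seat. Four stretchers, 46 mm wide and 25 mm tall, connect adjacent legs with their undersides at z = 285 mm, each running between the inner faces of the legs it joins and aligned with the legs' outer faces on the other axis.

B is a rectangular beam 770 mm long (x), 96 mm deep (y), 74 mm thick (z).

The beam spans the tops of two stools placed 220 mm apart, resting at z = 400 mm.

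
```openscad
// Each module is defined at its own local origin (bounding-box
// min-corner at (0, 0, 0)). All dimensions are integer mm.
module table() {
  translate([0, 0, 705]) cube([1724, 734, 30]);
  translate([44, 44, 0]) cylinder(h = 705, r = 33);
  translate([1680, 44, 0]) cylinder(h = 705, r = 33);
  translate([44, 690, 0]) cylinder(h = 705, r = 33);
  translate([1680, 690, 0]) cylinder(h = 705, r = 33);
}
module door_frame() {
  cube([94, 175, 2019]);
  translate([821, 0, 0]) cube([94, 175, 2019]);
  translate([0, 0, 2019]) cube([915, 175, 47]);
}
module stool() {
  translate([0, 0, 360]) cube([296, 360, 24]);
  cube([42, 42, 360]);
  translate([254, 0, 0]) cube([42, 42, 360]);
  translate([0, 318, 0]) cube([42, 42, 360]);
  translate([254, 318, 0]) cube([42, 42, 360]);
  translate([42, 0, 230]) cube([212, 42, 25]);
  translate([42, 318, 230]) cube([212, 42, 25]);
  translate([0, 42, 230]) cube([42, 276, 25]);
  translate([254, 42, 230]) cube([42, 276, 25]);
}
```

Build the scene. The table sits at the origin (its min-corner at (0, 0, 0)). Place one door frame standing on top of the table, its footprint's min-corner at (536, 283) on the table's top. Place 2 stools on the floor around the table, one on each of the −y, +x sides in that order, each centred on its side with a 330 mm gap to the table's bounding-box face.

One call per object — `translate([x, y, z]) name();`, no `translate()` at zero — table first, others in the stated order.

table();
translate([536, 283, 735]) door_frame();
translate([714, -690, 0]) stool();
translate([2054, 187, 0]) stool();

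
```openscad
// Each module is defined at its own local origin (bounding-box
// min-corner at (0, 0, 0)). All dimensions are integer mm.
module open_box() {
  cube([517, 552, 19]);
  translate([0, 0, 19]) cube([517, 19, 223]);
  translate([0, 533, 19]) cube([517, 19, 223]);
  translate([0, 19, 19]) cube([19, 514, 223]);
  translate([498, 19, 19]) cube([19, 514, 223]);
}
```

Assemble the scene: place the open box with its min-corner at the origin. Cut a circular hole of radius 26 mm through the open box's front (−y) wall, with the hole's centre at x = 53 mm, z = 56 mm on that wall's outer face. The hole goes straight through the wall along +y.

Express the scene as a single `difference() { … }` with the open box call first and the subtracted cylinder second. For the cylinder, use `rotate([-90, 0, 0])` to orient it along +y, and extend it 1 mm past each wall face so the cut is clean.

difference() {
  open_box();
  translate([53, -1, 56]) rotate([-90, 0, 0]) cylinder(h = 21, r = 26);
}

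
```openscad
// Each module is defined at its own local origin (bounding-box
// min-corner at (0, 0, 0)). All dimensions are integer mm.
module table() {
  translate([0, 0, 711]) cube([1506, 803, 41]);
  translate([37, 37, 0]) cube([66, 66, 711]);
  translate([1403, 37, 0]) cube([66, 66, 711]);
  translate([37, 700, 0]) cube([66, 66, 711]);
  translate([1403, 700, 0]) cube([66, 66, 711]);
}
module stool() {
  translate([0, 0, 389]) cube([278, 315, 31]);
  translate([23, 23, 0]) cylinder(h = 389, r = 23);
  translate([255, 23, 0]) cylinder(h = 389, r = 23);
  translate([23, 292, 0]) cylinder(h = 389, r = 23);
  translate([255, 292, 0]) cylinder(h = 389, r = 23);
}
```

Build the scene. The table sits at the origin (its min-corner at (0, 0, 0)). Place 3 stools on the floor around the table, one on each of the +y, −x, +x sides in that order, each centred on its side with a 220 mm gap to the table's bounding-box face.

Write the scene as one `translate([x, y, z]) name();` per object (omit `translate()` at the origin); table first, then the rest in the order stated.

table();
translate([614, 1023, 0]) stool();
translate([-498, 244, 0]) stool();
translate([1726, 244, 0]) stool();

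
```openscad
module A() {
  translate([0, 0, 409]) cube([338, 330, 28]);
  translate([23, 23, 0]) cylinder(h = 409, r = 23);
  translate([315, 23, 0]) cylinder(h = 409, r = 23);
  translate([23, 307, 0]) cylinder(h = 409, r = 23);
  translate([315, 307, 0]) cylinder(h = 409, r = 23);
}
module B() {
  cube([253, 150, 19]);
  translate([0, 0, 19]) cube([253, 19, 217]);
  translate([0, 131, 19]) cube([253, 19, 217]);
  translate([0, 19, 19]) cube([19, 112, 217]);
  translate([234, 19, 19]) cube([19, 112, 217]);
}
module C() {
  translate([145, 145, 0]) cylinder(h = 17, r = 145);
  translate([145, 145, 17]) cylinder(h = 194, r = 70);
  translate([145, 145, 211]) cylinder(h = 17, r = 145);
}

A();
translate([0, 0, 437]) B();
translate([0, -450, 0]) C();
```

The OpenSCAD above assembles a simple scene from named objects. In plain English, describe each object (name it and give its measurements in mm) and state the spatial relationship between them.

A is a four-legged stool. The seat is a 338×330×28 mm slab whose top surface is at z = 437 mm; four round legs, each 46 mm in diameter, run from the floor (z = 0) to the underside of the seat, each leg's axis is inset half a diameter from the nearest pair of seat edges (so the leg's bounding box is flush with the corner).

B is an open storage box with external size 253×150×236 mm and wall thickness 19 mm (the base is also 19 mm thick). The base covers the whole footprint; the four walls stand on the base, with the y-facing walls full-width and the x-facing walls fitting between their inner faces.

C is a spool: two coaxial disc flanges of radius 145 mm and thickness 17 mm, joined by a core cylinder of radius 70 mm and height 194 mm. The lower flange rests on z = 0 and the three cylinders share a vertical axis.

The open box is on top of the stool. The spool is on the floor beside the stool on its −y side.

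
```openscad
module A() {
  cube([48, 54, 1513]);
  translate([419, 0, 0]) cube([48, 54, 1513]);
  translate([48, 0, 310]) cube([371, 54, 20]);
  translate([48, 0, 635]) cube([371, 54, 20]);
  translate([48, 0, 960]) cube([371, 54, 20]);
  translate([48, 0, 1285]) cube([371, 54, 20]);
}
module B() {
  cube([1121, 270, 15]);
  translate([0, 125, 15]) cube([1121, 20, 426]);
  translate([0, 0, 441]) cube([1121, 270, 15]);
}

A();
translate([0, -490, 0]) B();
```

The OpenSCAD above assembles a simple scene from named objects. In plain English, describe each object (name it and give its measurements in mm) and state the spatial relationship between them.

A is a wooden ladder with two side rails of 48×54 mm section and 1513 mm height, set 467 mm apart overall. Between them run 4 rectangular rungs (54 mm deep, 20 mm thick), front faces flush with the rails' −y face. The bottom of the first rung is 310 mm above the floor and each subsequent rung is 325 mm higher than the one below.

B is an I-beam lying along x, 1121 mm long. Overall section height 456 mm. Two flanges 270 mm wide (y) and 15 mm thick, one on the floor and one at the top; a web 20 mm thick runs between them, centred on the flange width.

The I-beam is on the floor beside the ladder on its −y side.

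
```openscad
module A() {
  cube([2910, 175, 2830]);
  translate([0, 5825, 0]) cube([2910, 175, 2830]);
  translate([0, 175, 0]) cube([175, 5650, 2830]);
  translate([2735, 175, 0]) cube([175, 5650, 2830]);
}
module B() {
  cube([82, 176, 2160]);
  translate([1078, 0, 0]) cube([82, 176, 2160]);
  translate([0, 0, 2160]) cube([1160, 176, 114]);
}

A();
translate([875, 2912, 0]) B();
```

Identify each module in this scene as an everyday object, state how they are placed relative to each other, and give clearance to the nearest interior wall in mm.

Clearances: x = 700, y = 2737; minimum 700 mm.

A is a house frame. B is a door frame. The door frame sits inside the house frame, centred. The clearance to the nearest interior wall is 700 mm.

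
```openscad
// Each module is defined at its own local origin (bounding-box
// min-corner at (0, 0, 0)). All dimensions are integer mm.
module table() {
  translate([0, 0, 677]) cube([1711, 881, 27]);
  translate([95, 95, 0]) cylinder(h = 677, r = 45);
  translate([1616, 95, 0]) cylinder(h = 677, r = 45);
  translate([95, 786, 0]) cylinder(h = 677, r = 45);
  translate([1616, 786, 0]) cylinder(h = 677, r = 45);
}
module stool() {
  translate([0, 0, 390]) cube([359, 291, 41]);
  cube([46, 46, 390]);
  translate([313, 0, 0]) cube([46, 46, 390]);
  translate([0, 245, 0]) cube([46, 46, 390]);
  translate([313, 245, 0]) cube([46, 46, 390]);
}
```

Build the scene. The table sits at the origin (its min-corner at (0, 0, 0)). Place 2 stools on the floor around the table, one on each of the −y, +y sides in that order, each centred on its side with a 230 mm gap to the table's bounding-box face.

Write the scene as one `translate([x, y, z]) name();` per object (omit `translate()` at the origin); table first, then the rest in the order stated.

table();
translate([676, -521, 0]) stool();
translate([676, 1111, 0]) stool();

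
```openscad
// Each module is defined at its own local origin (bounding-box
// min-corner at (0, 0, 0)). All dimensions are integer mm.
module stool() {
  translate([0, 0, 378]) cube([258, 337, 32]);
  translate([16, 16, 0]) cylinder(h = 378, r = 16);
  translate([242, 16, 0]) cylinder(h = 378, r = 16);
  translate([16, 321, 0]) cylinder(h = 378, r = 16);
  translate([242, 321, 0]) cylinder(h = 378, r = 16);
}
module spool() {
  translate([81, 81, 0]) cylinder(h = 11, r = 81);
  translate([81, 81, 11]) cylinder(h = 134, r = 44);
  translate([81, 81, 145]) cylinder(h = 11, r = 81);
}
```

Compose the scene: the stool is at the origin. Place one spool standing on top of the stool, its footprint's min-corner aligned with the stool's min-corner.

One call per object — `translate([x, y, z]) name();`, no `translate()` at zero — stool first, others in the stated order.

stool();
translate([0, 0, 410]) spool();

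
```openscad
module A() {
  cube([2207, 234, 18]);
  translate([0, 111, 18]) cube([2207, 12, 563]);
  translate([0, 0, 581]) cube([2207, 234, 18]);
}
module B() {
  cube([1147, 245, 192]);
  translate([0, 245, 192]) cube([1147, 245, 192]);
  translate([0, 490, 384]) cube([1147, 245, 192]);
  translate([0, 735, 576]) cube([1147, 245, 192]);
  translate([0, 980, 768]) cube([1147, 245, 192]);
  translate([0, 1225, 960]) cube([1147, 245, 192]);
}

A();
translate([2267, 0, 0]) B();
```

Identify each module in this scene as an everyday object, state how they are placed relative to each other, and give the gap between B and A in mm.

A is an I-beam. B is a staircase. The staircase is on the floor beside the I-beam on its +x side. The gap between the staircase and the I-beam is 60 mm.

The staircase's nearest face is 60 mm from the I-beam's +x face.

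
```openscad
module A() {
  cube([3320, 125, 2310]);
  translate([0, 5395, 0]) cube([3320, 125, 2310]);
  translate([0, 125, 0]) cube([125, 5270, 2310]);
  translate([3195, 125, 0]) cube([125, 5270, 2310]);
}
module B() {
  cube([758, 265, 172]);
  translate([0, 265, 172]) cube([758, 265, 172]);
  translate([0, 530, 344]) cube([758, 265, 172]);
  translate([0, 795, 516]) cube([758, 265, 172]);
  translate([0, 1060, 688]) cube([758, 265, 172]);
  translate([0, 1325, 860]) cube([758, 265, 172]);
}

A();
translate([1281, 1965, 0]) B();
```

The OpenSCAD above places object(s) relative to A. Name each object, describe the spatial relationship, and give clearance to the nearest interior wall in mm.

Clearances: x = 1156, y = 1840; minimum 1156 mm.

A is a house frame. B is a staircase. The staircase sits inside the house frame, centred. The clearance to the nearest interior wall is 1156 mm.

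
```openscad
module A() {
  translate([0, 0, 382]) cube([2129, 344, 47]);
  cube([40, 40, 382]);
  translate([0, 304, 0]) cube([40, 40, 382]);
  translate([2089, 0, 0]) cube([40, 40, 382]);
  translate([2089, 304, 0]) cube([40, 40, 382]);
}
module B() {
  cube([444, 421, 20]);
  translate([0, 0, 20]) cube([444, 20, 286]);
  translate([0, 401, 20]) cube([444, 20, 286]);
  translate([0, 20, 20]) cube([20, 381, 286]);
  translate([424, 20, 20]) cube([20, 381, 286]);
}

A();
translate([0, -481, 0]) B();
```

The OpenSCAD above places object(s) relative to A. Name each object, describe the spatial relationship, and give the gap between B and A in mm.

The open box's nearest face is 60 mm from the bench's −y face.

A is a bench. B is an open box. The open box is on the floor beside the bench on its −y side. The gap between the open box and the bench is 60 mm.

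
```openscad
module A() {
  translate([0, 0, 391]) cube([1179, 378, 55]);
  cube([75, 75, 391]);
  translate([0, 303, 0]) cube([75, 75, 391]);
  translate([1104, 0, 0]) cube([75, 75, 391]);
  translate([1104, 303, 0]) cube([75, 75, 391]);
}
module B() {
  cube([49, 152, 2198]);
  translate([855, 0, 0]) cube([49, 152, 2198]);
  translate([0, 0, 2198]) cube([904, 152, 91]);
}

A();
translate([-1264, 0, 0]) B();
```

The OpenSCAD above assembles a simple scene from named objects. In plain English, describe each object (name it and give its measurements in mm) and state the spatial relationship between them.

A is a bench: a 1179×378 mm seat slab, 55 mm thick, top at z = 446 mm, on four 75×75 mm square legs flush with the seat corners and standing on z = 0.

B is a rectangular door frame: two vertical jambs of 49×152 mm section, 2198 mm tall, with a clear opening 806 mm wide between their inner faces. A header 91 mm tall and 152 mm deep lies on top of the jambs and spans the full outside width.

The door frame is on the floor beside the bench on its −x side.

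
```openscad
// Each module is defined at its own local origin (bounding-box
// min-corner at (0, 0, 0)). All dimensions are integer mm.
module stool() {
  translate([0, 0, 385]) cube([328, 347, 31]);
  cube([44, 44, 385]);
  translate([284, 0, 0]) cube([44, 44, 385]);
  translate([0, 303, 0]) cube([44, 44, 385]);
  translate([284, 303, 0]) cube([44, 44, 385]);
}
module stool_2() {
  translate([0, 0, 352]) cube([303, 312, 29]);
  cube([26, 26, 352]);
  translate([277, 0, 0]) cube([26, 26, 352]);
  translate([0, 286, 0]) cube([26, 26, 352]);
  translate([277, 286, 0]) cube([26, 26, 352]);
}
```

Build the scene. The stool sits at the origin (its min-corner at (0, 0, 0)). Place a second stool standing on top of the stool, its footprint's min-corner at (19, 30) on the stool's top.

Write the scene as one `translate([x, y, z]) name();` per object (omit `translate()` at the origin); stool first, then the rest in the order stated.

stool();
translate([19, 30, 416]) stool_2();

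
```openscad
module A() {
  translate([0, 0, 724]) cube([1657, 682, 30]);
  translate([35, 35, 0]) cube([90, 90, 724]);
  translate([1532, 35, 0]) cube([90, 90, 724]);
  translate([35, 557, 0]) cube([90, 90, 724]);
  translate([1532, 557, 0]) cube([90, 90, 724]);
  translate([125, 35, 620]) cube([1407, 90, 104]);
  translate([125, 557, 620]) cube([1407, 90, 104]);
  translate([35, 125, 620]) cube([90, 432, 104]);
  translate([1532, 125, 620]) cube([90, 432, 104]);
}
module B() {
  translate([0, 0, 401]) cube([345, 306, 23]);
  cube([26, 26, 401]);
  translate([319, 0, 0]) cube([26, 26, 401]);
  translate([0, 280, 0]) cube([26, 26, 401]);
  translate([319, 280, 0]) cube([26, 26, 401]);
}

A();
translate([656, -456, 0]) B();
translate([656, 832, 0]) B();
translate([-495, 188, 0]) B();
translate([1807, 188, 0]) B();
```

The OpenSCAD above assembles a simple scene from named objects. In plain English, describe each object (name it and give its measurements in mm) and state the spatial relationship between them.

A is a table: top 1657 mm (x) × 682 mm (y), 30 mm thick, upper face at z = 754 mm, on four 90×90 mm square legs, each inset 35 mm from the nearest pair of top edges, running from z = 0 to the bottom of the top. Four apron rails, 90 mm thick and 104 mm tall, run between adjacent legs with their top edges flush with the underside of the top and their outer faces flush with the legs' outer faces.

B is a four-legged stool. The seat is 345×306 mm, 23 mm thick, top at z = 424 mm. It stands on four square legs, each 26×26 mm in cross-section, from z = 0 to the seat underside, each flush with a corner of the seat.

Four stools sit around the table at the −y, +y, −x, +x sides.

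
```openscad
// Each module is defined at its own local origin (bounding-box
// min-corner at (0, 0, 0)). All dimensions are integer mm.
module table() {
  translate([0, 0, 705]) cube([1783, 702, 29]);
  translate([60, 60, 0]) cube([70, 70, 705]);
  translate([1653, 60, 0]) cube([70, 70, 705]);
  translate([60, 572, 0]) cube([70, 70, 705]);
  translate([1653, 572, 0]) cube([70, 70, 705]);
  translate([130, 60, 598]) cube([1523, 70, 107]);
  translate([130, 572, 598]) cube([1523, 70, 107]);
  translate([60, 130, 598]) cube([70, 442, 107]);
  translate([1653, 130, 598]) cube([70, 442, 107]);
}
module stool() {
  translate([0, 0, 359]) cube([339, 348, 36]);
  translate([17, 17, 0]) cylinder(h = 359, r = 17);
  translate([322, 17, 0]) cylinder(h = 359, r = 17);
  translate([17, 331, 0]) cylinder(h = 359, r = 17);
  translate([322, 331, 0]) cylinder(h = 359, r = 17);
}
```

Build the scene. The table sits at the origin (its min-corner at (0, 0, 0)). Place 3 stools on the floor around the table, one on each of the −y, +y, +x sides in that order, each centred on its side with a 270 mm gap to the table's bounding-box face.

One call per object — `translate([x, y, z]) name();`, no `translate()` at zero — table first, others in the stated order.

table();
translate([722, -618, 0]) stool();
translate([722, 972, 0]) stool();
translate([2053, 177, 0]) stool();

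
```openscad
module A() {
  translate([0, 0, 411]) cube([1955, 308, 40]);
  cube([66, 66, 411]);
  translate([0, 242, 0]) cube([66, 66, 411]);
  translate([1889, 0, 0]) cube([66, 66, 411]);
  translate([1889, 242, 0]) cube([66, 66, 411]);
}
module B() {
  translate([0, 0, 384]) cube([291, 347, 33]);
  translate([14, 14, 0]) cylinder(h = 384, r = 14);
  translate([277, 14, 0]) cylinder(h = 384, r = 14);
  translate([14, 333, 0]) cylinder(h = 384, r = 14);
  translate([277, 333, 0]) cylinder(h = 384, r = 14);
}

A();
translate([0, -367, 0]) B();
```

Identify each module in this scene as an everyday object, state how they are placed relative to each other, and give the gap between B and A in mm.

The stool's nearest face is 20 mm from the bench's −y face.

A is a bench. B is a stool. The stool is on the floor beside the bench on its −y side. The gap between the stool and the bench is 20 mm.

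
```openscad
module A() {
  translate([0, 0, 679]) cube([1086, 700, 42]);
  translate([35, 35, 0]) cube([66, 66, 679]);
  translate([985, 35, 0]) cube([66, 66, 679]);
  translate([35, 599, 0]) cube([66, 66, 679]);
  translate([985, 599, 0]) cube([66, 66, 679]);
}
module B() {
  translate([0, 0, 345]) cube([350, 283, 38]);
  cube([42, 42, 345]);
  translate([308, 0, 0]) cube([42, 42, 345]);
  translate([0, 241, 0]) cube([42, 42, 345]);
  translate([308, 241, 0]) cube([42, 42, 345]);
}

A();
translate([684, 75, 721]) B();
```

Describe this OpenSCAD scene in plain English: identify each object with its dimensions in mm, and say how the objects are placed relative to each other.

A is a table: top 1086 mm (x) × 700 mm (y), 42 mm thick, upper face at z = 721 mm, on four 66×66 mm square legs, each inset 35 mm from the nearest pair of top edges, running from z = 0 to the bottom of the top.

B is a four-legged stool. The seat is a 350×283×38 mm slab whose top surface is at z = 383 mm; four square legs, each 42×42 mm in cross-section, run from the floor (z = 0) to the underside of the seat, each flush with a corner of the seat.

The stool is on top of the table.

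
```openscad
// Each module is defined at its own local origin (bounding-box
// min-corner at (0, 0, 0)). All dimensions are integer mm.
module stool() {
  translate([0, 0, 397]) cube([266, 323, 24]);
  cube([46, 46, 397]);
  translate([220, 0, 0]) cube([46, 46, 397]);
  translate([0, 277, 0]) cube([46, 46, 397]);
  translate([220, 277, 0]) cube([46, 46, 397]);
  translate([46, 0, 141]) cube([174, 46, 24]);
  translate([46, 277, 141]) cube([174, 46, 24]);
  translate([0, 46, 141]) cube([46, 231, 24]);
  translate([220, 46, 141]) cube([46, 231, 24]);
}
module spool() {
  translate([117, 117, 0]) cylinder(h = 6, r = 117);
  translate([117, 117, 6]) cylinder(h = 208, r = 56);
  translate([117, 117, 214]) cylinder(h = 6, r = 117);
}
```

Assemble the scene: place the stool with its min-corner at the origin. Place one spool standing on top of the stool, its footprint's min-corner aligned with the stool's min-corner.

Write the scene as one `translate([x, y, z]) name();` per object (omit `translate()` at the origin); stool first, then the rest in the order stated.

stool();
translate([0, 0, 421]) spool();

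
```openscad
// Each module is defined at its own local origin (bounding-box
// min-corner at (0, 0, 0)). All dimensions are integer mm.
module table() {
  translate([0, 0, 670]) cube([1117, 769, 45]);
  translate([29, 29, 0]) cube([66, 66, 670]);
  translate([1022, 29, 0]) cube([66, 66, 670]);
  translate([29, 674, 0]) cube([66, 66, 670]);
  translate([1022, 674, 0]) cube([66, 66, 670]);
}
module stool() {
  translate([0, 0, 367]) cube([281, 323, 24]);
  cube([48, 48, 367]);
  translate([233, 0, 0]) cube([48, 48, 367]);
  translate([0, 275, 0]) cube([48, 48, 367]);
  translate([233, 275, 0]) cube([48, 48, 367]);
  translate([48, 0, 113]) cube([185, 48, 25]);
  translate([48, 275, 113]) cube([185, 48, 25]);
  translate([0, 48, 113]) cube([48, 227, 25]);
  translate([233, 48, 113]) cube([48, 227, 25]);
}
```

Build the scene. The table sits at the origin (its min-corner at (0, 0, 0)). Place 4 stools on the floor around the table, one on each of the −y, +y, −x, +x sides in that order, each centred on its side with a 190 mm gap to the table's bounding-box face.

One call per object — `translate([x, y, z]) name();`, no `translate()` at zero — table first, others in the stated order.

table();
translate([418, -513, 0]) stool();
translate([418, 959, 0]) stool();
translate([-471, 223, 0]) stool();
translate([1307, 223, 0]) stool();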